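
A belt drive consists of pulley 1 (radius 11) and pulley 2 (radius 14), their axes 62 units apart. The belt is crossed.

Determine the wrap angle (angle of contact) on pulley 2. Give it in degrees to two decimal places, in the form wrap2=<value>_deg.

wrap2=227.56_deg

crossed belt: β = asin((r1+r2)/C) = asin(25/62) = 23.7800°
wrap1 = wrap2 = π + 2β = 227.5600°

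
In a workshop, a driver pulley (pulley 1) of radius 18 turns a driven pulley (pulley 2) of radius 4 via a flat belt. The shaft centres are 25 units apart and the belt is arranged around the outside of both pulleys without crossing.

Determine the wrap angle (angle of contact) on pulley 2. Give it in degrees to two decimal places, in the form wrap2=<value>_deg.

open belt: β = asin((r2−r1)/C) = asin(-14/25) = -34.0558°
wrap1 = π − 2β = 248.1116°
wrap2 = π + 2β = 111.8884°

wrap2=111.89_deg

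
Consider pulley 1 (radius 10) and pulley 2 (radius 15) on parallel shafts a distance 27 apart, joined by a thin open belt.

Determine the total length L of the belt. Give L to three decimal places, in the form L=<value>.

open belt: β = asin((r2−r1)/C) = asin(5/27) = 10.6719°
wrap1 = π − 2β = 158.6561°
wrap2 = π + 2β = 201.3439°
tangent length = C·cosβ = 26.5330
L = r1·wrap1 + r2·wrap2 + 2·C·cosβ = 10·2.7691 + 15·3.5141 + 2·26.5330 = 133.4684

L=133.468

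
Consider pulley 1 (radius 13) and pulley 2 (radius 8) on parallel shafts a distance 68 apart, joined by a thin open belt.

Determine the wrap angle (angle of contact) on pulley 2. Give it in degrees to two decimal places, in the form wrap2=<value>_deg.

open belt: β = asin((r2−r1)/C) = asin(-5/68) = -4.2167°
wrap1 = π − 2β = 188.4335°
wrap2 = π + 2β = 171.5665°

wrap2=171.57_deg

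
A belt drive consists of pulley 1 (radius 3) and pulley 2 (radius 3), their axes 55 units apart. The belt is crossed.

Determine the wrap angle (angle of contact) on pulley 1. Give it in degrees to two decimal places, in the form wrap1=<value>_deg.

crossed belt: β = asin((r1+r2)/C) = asin(6/55) = 6.2629°
wrap1 = wrap2 = π + 2β = 192.5258°

wrap1=192.53_deg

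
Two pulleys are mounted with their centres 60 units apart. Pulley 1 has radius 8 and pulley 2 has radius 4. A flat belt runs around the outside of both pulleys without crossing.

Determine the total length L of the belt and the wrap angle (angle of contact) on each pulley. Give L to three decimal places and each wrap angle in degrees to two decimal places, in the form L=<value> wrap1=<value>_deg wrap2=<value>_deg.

L=157.966 wrap1=187.65_deg wrap2=172.35_deg

open belt: β = asin((r2−r1)/C) = asin(-4/60) = -3.8226°
wrap1 = π − 2β = 187.6451°
wrap2 = π + 2β = 172.3549°
tangent length = C·cosβ = 59.8665
L = r1·wrap1 + r2·wrap2 + 2·C·cosβ = 8·3.2750 + 4·3.0082 + 2·59.8665 = 157.9659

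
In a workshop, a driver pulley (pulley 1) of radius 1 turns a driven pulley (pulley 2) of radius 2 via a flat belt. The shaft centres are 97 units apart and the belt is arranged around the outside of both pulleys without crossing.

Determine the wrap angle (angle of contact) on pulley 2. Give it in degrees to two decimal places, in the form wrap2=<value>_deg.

open belt: β = asin((r2−r1)/C) = asin(1/97) = 0.5907°
wrap1 = π − 2β = 178.8186°
wrap2 = π + 2β = 181.1814°

wrap2=181.18_deg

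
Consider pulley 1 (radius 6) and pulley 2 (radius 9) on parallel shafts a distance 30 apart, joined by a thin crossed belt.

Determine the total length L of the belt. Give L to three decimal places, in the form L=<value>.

crossed belt: β = asin((r1+r2)/C) = asin(15/30) = 30.0000°
wrap1 = wrap2 = π + 2β = 240.0000°
tangent length = C·cosβ = 25.9808
L = (r1+r2)·wrap + 2·C·cosβ = 15·4.1888 + 2·25.9808 = 114.7934

L=114.793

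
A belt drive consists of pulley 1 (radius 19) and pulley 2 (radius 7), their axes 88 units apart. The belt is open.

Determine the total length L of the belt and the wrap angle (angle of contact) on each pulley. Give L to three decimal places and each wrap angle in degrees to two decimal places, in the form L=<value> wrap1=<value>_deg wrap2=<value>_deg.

open belt: β = asin((r2−r1)/C) = asin(-12/88) = -7.8375°
wrap1 = π − 2β = 195.6750°
wrap2 = π + 2β = 164.3250°
tangent length = C·cosβ = 87.1780
L = r1·wrap1 + r2·wrap2 + 2·C·cosβ = 19·3.4152 + 7·2.8680 + 2·87.1780 = 259.3203

L=259.320 wrap1=195.67_deg wrap2=164.33_deg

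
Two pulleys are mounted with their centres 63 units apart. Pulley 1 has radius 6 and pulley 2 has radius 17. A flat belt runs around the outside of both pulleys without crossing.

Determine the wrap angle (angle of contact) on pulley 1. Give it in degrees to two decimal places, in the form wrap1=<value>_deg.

open belt: β = asin((r2−r1)/C) = asin(11/63) = 10.0556°
wrap1 = π − 2β = 159.8889°
wrap2 = π + 2β = 200.1111°

wrap1=159.89_deg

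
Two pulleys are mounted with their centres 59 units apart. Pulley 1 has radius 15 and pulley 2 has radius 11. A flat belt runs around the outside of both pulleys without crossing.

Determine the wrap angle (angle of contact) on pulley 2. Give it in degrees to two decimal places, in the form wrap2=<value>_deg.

wrap2=172.23_deg

open belt: β = asin((r2−r1)/C) = asin(-4/59) = -3.8874°
wrap1 = π − 2β = 187.7749°
wrap2 = π + 2β = 172.2251°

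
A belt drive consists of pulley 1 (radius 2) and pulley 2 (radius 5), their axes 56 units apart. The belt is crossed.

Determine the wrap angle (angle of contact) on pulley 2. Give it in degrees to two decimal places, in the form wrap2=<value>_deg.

wrap2=194.36_deg

crossed belt: β = asin((r1+r2)/C) = asin(7/56) = 7.1808°
wrap1 = wrap2 = π + 2β = 194.3615°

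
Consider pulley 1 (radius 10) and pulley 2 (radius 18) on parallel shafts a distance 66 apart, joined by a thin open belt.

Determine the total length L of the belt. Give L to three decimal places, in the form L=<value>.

L=220.935

open belt: β = asin((r2−r1)/C) = asin(8/66) = 6.9621°
wrap1 = π − 2β = 166.0759°
wrap2 = π + 2β = 193.9241°
tangent length = C·cosβ = 65.5134
L = r1·wrap1 + r2·wrap2 + 2·C·cosβ = 10·2.8986 + 18·3.3846 + 2·65.5134 = 220.9355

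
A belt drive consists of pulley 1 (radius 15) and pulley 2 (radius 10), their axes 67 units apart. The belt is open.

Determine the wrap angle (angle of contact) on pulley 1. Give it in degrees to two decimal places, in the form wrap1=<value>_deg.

open belt: β = asin((r2−r1)/C) = asin(-5/67) = -4.2798°
wrap1 = π − 2β = 188.5596°
wrap2 = π + 2β = 171.4404°

wrap1=188.56_deg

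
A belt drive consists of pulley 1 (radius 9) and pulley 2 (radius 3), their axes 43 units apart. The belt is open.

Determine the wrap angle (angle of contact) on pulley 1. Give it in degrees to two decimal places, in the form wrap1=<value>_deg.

wrap1=196.04_deg

open belt: β = asin((r2−r1)/C) = asin(-6/43) = -8.0209°
wrap1 = π − 2β = 196.0419°
wrap2 = π + 2β = 163.9581°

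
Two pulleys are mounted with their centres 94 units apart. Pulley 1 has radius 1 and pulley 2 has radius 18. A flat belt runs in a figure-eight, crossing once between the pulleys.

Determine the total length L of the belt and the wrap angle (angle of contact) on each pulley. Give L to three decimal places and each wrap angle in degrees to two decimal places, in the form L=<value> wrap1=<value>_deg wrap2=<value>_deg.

crossed belt: β = asin((r1+r2)/C) = asin(19/94) = 11.6614°
wrap1 = wrap2 = π + 2β = 203.3228°
tangent length = C·cosβ = 92.0598
L = (r1+r2)·wrap + 2·C·cosβ = 19·3.5487 + 2·92.0598 = 251.5439

L=251.544 wrap1=203.32_deg wrap2=203.32_deg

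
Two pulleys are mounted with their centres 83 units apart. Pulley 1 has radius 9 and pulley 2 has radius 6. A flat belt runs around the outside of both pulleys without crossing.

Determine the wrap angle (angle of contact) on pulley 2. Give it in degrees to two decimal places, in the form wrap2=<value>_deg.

open belt: β = asin((r2−r1)/C) = asin(-3/83) = -2.0714°
wrap1 = π − 2β = 184.1428°
wrap2 = π + 2β = 175.8572°

wrap2=175.86_deg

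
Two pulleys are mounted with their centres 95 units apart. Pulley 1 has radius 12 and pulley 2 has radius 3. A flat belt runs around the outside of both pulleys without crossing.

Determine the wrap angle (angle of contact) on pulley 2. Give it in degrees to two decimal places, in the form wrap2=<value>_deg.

wrap2=169.13_deg

open belt: β = asin((r2−r1)/C) = asin(-9/95) = -5.4362°
wrap1 = π − 2β = 190.8723°
wrap2 = π + 2β = 169.1277°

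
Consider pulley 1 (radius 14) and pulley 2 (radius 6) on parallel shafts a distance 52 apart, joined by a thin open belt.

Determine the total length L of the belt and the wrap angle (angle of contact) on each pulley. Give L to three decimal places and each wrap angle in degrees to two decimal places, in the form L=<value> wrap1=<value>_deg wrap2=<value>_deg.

open belt: β = asin((r2−r1)/C) = asin(-8/52) = -8.8499°
wrap1 = π − 2β = 197.6998°
wrap2 = π + 2β = 162.3002°
tangent length = C·cosβ = 51.3809
L = r1·wrap1 + r2·wrap2 + 2·C·cosβ = 14·3.4505 + 6·2.8327 + 2·51.3809 = 168.0651

L=168.065 wrap1=197.70_deg wrap2=162.30_deg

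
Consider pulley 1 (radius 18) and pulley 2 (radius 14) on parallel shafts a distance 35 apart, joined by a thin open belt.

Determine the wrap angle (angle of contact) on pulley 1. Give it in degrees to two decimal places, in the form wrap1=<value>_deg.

open belt: β = asin((r2−r1)/C) = asin(-4/35) = -6.5624°
wrap1 = π − 2β = 193.1249°
wrap2 = π + 2β = 166.8751°

wrap1=193.12_deg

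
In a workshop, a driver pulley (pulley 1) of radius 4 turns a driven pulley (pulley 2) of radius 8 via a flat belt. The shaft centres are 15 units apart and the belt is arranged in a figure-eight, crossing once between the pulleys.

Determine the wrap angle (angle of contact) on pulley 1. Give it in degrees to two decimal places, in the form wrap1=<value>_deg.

crossed belt: β = asin((r1+r2)/C) = asin(12/15) = 53.1301°
wrap1 = wrap2 = π + 2β = 286.2602°

wrap1=286.26_deg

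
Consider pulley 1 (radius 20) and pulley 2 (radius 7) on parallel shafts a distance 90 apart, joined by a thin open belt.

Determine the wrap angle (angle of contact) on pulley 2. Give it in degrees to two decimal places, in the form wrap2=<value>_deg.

open belt: β = asin((r2−r1)/C) = asin(-13/90) = -8.3051°
wrap1 = π − 2β = 196.6102°
wrap2 = π + 2β = 163.3898°

wrap2=163.39_deg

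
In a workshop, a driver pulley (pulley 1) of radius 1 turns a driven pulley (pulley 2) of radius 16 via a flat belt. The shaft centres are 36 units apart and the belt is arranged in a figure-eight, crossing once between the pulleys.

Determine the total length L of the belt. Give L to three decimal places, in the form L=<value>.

L=133.595

crossed belt: β = asin((r1+r2)/C) = asin(17/36) = 28.1786°
wrap1 = wrap2 = π + 2β = 236.3573°
tangent length = C·cosβ = 31.7333
L = (r1+r2)·wrap + 2·C·cosβ = 17·4.1252 + 2·31.7333 = 133.5951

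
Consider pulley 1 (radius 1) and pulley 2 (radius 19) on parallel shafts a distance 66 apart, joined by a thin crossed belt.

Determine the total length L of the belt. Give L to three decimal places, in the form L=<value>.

L=200.940

crossed belt: β = asin((r1+r2)/C) = asin(20/66) = 17.6397°
wrap1 = wrap2 = π + 2β = 215.2794°
tangent length = C·cosβ = 62.8967
L = (r1+r2)·wrap + 2·C·cosβ = 20·3.7573 + 2·62.8967 = 200.9402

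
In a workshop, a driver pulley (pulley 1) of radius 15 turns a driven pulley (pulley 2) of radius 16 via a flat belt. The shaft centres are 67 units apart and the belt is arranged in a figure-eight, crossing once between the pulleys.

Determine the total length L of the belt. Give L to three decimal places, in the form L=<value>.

crossed belt: β = asin((r1+r2)/C) = asin(31/67) = 27.5606°
wrap1 = wrap2 = π + 2β = 235.1212°
tangent length = C·cosβ = 59.3970
L = (r1+r2)·wrap + 2·C·cosβ = 31·4.1036 + 2·59.3970 = 246.0068

L=246.007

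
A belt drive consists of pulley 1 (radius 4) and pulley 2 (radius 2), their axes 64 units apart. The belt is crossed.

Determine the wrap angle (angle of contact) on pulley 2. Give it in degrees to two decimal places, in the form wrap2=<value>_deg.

crossed belt: β = asin((r1+r2)/C) = asin(6/64) = 5.3794°
wrap1 = wrap2 = π + 2β = 190.7588°

wrap2=190.76_deg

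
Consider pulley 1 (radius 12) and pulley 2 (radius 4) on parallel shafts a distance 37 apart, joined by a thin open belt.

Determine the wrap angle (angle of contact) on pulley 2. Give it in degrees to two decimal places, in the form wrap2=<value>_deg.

wrap2=155.03_deg

open belt: β = asin((r2−r1)/C) = asin(-8/37) = -12.4869°
wrap1 = π − 2β = 204.9738°
wrap2 = π + 2β = 155.0262°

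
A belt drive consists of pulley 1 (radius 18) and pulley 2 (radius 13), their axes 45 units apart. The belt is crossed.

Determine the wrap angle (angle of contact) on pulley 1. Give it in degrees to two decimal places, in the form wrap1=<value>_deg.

crossed belt: β = asin((r1+r2)/C) = asin(31/45) = 43.5422°
wrap1 = wrap2 = π + 2β = 267.0844°

wrap1=267.08_deg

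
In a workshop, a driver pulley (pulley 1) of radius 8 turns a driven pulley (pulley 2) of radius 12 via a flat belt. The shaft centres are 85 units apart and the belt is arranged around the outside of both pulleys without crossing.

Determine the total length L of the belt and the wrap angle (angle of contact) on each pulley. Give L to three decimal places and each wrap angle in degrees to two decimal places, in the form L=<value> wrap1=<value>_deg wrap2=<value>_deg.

L=233.020 wrap1=174.61_deg wrap2=185.39_deg

open belt: β = asin((r2−r1)/C) = asin(4/85) = 2.6973°
wrap1 = π − 2β = 174.6055°
wrap2 = π + 2β = 185.3945°
tangent length = C·cosβ = 84.9058
L = r1·wrap1 + r2·wrap2 + 2·C·cosβ = 8·3.0474 + 12·3.2357 + 2·84.9058 = 233.0201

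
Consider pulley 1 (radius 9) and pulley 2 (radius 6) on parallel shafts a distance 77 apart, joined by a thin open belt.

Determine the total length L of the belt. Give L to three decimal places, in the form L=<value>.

open belt: β = asin((r2−r1)/C) = asin(-3/77) = -2.2329°
wrap1 = π − 2β = 184.4657°
wrap2 = π + 2β = 175.5343°
tangent length = C·cosβ = 76.9415
L = r1·wrap1 + r2·wrap2 + 2·C·cosβ = 9·3.2195 + 6·3.0637 + 2·76.9415 = 201.2408

L=201.241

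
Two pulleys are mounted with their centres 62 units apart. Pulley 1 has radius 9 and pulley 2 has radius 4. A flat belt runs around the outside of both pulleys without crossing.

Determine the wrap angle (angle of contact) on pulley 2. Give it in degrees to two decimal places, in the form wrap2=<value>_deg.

open belt: β = asin((r2−r1)/C) = asin(-5/62) = -4.6257°
wrap1 = π − 2β = 189.2513°
wrap2 = π + 2β = 170.7487°

wrap2=170.75_deg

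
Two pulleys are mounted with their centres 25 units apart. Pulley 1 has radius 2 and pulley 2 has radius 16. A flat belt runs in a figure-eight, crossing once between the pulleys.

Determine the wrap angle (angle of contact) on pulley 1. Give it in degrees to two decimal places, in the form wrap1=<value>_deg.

crossed belt: β = asin((r1+r2)/C) = asin(18/25) = 46.0545°
wrap1 = wrap2 = π + 2β = 272.1090°

wrap1=272.11_deg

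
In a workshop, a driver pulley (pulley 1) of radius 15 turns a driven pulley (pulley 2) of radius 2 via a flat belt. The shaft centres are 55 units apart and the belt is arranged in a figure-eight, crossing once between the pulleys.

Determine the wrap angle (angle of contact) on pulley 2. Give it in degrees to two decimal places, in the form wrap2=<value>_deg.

crossed belt: β = asin((r1+r2)/C) = asin(17/55) = 18.0045°
wrap1 = wrap2 = π + 2β = 216.0089°

wrap2=216.01_deg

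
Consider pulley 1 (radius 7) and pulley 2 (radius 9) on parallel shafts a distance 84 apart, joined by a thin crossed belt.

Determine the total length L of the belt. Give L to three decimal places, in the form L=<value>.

crossed belt: β = asin((r1+r2)/C) = asin(16/84) = 10.9806°
wrap1 = wrap2 = π + 2β = 201.9612°
tangent length = C·cosβ = 82.4621
L = (r1+r2)·wrap + 2·C·cosβ = 16·3.5249 + 2·82.4621 = 221.3224

L=221.322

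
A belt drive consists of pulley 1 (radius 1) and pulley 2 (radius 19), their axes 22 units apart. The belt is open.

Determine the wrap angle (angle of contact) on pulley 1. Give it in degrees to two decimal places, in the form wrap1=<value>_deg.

open belt: β = asin((r2−r1)/C) = asin(18/22) = 54.9032°
wrap1 = π − 2β = 70.1936°
wrap2 = π + 2β = 289.8064°

wrap1=70.19_deg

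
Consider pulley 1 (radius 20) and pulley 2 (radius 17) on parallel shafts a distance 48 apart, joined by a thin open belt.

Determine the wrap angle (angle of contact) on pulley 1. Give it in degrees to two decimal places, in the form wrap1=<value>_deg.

wrap1=187.17_deg

open belt: β = asin((r2−r1)/C) = asin(-3/48) = -3.5833°
wrap1 = π − 2β = 187.1666°
wrap2 = π + 2β = 172.8334°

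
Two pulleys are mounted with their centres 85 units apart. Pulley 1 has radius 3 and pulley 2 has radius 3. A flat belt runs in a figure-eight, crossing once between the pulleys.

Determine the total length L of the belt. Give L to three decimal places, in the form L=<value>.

crossed belt: β = asin((r1+r2)/C) = asin(6/85) = 4.0478°
wrap1 = wrap2 = π + 2β = 188.0955°
tangent length = C·cosβ = 84.7880
L = (r1+r2)·wrap + 2·C·cosβ = 6·3.2829 + 2·84.7880 = 189.2733

L=189.273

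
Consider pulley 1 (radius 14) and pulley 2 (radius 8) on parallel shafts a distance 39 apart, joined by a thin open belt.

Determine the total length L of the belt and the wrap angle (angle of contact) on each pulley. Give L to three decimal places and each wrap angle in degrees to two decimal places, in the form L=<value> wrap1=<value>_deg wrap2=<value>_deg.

L=148.040 wrap1=197.70_deg wrap2=162.30_deg

open belt: β = asin((r2−r1)/C) = asin(-6/39) = -8.8499°
wrap1 = π − 2β = 197.6998°
wrap2 = π + 2β = 162.3002°
tangent length = C·cosβ = 38.5357
L = r1·wrap1 + r2·wrap2 + 2·C·cosβ = 14·3.4505 + 8·2.8327 + 2·38.5357 = 148.0399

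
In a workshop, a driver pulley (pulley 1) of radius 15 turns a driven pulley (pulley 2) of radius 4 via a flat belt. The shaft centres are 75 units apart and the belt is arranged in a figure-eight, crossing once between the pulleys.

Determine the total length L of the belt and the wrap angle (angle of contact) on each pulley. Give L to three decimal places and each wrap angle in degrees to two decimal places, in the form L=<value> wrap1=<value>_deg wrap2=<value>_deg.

crossed belt: β = asin((r1+r2)/C) = asin(19/75) = 14.6748°
wrap1 = wrap2 = π + 2β = 209.3497°
tangent length = C·cosβ = 72.5534
L = (r1+r2)·wrap + 2·C·cosβ = 19·3.6538 + 2·72.5534 = 214.5298

L=214.530 wrap1=209.35_deg wrap2=209.35_deg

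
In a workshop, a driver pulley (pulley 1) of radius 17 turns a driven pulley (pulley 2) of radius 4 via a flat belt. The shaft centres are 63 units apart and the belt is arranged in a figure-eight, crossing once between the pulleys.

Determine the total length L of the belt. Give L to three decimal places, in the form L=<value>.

L=199.041

crossed belt: β = asin((r1+r2)/C) = asin(21/63) = 19.4712°
wrap1 = wrap2 = π + 2β = 218.9424°
tangent length = C·cosβ = 59.3970
L = (r1+r2)·wrap + 2·C·cosβ = 21·3.8213 + 2·59.3970 = 199.0405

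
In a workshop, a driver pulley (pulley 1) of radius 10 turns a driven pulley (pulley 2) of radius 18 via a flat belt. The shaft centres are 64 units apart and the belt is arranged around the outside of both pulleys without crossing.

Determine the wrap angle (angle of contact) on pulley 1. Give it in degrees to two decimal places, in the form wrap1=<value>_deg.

wrap1=165.64_deg

open belt: β = asin((r2−r1)/C) = asin(8/64) = 7.1808°
wrap1 = π − 2β = 165.6385°
wrap2 = π + 2β = 194.3615°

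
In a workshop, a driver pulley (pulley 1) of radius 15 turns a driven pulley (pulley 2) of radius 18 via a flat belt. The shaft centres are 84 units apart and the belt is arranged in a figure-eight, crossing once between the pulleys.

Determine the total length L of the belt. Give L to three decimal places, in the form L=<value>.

L=284.812

crossed belt: β = asin((r1+r2)/C) = asin(33/84) = 23.1324°
wrap1 = wrap2 = π + 2β = 226.2648°
tangent length = C·cosβ = 77.2464
L = (r1+r2)·wrap + 2·C·cosβ = 33·3.9491 + 2·77.2464 = 284.8119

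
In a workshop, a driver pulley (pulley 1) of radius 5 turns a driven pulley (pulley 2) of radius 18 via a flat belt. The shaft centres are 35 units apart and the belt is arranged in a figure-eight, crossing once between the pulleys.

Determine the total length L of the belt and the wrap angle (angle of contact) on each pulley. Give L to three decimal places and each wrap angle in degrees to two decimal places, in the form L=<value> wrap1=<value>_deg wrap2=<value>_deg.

L=158.003 wrap1=262.16_deg wrap2=262.16_deg

crossed belt: β = asin((r1+r2)/C) = asin(23/35) = 41.0823°
wrap1 = wrap2 = π + 2β = 262.1647°
tangent length = C·cosβ = 26.3818
L = (r1+r2)·wrap + 2·C·cosβ = 23·4.5756 + 2·26.3818 = 158.0033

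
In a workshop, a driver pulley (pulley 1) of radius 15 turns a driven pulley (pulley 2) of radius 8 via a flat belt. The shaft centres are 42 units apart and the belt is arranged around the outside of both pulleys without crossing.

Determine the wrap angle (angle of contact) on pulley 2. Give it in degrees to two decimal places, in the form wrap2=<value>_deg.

wrap2=160.81_deg

open belt: β = asin((r2−r1)/C) = asin(-7/42) = -9.5941°
wrap1 = π − 2β = 199.1881°
wrap2 = π + 2β = 160.8119°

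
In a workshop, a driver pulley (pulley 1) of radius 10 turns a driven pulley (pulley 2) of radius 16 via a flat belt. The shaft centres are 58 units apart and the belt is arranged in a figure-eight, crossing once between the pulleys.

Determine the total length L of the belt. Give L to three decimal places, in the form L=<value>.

crossed belt: β = asin((r1+r2)/C) = asin(26/58) = 26.6331°
wrap1 = wrap2 = π + 2β = 233.2662°
tangent length = C·cosβ = 51.8459
L = (r1+r2)·wrap + 2·C·cosβ = 26·4.0713 + 2·51.8459 = 209.5447

L=209.545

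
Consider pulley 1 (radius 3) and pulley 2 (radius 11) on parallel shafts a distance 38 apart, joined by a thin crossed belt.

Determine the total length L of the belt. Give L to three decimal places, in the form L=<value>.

L=125.201

crossed belt: β = asin((r1+r2)/C) = asin(14/38) = 21.6183°
wrap1 = wrap2 = π + 2β = 223.2365°
tangent length = C·cosβ = 35.3270
L = (r1+r2)·wrap + 2·C·cosβ = 14·3.8962 + 2·35.3270 = 125.2011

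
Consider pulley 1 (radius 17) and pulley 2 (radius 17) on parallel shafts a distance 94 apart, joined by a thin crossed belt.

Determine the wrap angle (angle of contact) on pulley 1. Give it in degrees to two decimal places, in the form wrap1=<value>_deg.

crossed belt: β = asin((r1+r2)/C) = asin(34/94) = 21.2048°
wrap1 = wrap2 = π + 2β = 222.4095°

wrap1=222.41_deg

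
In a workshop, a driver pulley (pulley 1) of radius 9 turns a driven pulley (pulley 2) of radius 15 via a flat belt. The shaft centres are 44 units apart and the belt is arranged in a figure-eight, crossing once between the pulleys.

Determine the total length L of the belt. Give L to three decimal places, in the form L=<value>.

crossed belt: β = asin((r1+r2)/C) = asin(24/44) = 33.0557°
wrap1 = wrap2 = π + 2β = 246.1115°
tangent length = C·cosβ = 36.8782
L = (r1+r2)·wrap + 2·C·cosβ = 24·4.2955 + 2·36.8782 = 176.8473

L=176.847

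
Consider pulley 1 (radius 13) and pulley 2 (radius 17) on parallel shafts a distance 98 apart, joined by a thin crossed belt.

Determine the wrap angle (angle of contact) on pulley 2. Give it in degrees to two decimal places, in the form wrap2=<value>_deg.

crossed belt: β = asin((r1+r2)/C) = asin(30/98) = 17.8257°
wrap1 = wrap2 = π + 2β = 215.6514°

wrap2=215.65_deg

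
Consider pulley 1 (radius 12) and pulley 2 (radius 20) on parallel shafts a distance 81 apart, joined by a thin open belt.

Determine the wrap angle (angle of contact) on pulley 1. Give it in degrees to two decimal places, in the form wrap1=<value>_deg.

wrap1=168.66_deg

open belt: β = asin((r2−r1)/C) = asin(8/81) = 5.6681°
wrap1 = π − 2β = 168.6638°
wrap2 = π + 2β = 191.3362°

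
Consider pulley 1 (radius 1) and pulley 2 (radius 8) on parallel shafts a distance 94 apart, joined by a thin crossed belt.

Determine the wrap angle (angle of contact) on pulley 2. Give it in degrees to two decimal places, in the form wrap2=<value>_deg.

crossed belt: β = asin((r1+r2)/C) = asin(9/94) = 5.4942°
wrap1 = wrap2 = π + 2β = 190.9884°

wrap2=190.99_deg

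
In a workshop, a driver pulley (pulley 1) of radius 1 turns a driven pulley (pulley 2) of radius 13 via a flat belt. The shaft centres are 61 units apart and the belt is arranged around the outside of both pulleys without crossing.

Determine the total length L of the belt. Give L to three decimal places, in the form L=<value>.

open belt: β = asin((r2−r1)/C) = asin(12/61) = 11.3453°
wrap1 = π − 2β = 157.3094°
wrap2 = π + 2β = 202.6906°
tangent length = C·cosβ = 59.8080
L = r1·wrap1 + r2·wrap2 + 2·C·cosβ = 1·2.7456 + 13·3.5376 + 2·59.8080 = 168.3507

L=168.351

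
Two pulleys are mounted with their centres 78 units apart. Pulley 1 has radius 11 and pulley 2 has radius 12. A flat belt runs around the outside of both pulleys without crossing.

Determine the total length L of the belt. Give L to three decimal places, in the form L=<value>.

open belt: β = asin((r2−r1)/C) = asin(1/78) = 0.7346°
wrap1 = π − 2β = 178.5308°
wrap2 = π + 2β = 181.4692°
tangent length = C·cosβ = 77.9936
L = r1·wrap1 + r2·wrap2 + 2·C·cosβ = 11·3.1160 + 12·3.1672 + 2·77.9936 = 228.2695

L=228.269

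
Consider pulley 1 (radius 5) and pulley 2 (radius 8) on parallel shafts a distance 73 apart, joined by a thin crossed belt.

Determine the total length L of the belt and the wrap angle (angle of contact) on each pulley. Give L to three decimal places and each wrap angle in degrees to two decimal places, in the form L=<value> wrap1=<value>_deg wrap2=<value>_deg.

crossed belt: β = asin((r1+r2)/C) = asin(13/73) = 10.2581°
wrap1 = wrap2 = π + 2β = 200.5161°
tangent length = C·cosβ = 71.8331
L = (r1+r2)·wrap + 2·C·cosβ = 13·3.4997 + 2·71.8331 = 189.1620

L=189.162 wrap1=200.52_deg wrap2=200.52_deg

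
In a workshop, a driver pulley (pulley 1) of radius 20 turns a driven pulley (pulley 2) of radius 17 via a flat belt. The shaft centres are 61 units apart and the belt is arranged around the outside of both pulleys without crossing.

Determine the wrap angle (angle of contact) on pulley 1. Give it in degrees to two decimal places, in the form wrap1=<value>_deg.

wrap1=185.64_deg

open belt: β = asin((r2−r1)/C) = asin(-3/61) = -2.8190°
wrap1 = π − 2β = 185.6379°
wrap2 = π + 2β = 174.3621°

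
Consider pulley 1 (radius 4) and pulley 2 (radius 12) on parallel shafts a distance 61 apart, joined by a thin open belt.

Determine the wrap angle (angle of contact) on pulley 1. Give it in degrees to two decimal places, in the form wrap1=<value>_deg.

wrap1=164.93_deg

open belt: β = asin((r2−r1)/C) = asin(8/61) = 7.5359°
wrap1 = π − 2β = 164.9282°
wrap2 = π + 2β = 195.0718°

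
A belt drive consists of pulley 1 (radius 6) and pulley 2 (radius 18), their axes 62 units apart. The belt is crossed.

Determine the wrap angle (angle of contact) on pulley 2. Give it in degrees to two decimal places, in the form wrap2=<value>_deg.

crossed belt: β = asin((r1+r2)/C) = asin(24/62) = 22.7740°
wrap1 = wrap2 = π + 2β = 225.5479°

wrap2=225.55_deg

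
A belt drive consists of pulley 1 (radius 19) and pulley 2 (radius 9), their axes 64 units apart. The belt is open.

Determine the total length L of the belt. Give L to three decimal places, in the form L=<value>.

L=217.530

open belt: β = asin((r2−r1)/C) = asin(-10/64) = -8.9893°
wrap1 = π − 2β = 197.9786°
wrap2 = π + 2β = 162.0214°
tangent length = C·cosβ = 63.2139
L = r1·wrap1 + r2·wrap2 + 2·C·cosβ = 19·3.4554 + 9·2.8278 + 2·63.2139 = 217.5303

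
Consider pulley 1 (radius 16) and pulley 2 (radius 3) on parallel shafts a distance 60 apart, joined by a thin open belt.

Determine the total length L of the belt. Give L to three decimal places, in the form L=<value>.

L=182.518

open belt: β = asin((r2−r1)/C) = asin(-13/60) = -12.5133°
wrap1 = π − 2β = 205.0267°
wrap2 = π + 2β = 154.9733°
tangent length = C·cosβ = 58.5747
L = r1·wrap1 + r2·wrap2 + 2·C·cosβ = 16·3.5784 + 3·2.7048 + 2·58.5747 = 182.5181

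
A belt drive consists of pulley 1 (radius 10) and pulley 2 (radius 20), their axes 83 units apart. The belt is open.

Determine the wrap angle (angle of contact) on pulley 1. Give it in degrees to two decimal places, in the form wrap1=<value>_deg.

wrap1=166.16_deg

open belt: β = asin((r2−r1)/C) = asin(10/83) = 6.9199°
wrap1 = π − 2β = 166.1602°
wrap2 = π + 2β = 193.8398°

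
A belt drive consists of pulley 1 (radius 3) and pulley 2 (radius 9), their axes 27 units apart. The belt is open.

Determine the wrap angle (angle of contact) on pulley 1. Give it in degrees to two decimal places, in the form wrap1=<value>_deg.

wrap1=154.32_deg

open belt: β = asin((r2−r1)/C) = asin(6/27) = 12.8396°
wrap1 = π − 2β = 154.3208°
wrap2 = π + 2β = 205.6792°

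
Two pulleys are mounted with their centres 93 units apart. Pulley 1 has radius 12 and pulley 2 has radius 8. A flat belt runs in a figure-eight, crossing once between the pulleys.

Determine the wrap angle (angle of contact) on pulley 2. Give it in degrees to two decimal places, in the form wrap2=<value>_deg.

wrap2=204.84_deg

crossed belt: β = asin((r1+r2)/C) = asin(20/93) = 12.4187°
wrap1 = wrap2 = π + 2β = 204.8374°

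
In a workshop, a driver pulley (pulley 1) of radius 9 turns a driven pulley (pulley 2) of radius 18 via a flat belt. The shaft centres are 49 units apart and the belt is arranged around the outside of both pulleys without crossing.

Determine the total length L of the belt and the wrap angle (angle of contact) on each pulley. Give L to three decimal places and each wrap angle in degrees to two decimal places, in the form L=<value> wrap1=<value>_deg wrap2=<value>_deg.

L=184.481 wrap1=158.83_deg wrap2=201.17_deg

open belt: β = asin((r2−r1)/C) = asin(9/49) = 10.5838°
wrap1 = π − 2β = 158.8324°
wrap2 = π + 2β = 201.1676°
tangent length = C·cosβ = 48.1664
L = r1·wrap1 + r2·wrap2 + 2·C·cosβ = 9·2.7721 + 18·3.5110 + 2·48.1664 = 184.4808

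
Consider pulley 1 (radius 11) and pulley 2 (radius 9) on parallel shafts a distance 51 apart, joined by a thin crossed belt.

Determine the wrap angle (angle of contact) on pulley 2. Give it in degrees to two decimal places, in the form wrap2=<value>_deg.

wrap2=226.18_deg

crossed belt: β = asin((r1+r2)/C) = asin(20/51) = 23.0888°
wrap1 = wrap2 = π + 2β = 226.1775°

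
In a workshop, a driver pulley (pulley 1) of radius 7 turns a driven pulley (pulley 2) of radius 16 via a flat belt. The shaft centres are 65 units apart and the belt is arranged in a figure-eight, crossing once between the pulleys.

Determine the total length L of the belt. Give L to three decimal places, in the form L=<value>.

L=210.483

crossed belt: β = asin((r1+r2)/C) = asin(23/65) = 20.7227°
wrap1 = wrap2 = π + 2β = 221.4455°
tangent length = C·cosβ = 60.7947
L = (r1+r2)·wrap + 2·C·cosβ = 23·3.8650 + 2·60.7947 = 210.4834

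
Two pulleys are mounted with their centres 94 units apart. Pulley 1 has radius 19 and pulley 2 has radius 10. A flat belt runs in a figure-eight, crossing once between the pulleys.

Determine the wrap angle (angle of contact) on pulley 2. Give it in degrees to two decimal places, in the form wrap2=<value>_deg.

crossed belt: β = asin((r1+r2)/C) = asin(29/94) = 17.9695°
wrap1 = wrap2 = π + 2β = 215.9390°

wrap2=215.94_deg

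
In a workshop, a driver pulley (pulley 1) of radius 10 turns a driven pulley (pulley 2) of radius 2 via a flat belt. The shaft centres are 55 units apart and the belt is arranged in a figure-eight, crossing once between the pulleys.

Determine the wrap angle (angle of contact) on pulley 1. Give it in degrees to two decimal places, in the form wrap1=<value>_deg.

crossed belt: β = asin((r1+r2)/C) = asin(12/55) = 12.6023°
wrap1 = wrap2 = π + 2β = 205.2045°

wrap1=205.20_deg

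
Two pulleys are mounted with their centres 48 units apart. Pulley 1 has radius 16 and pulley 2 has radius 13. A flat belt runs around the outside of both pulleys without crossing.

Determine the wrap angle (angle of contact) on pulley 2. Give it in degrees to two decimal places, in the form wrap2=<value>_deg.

open belt: β = asin((r2−r1)/C) = asin(-3/48) = -3.5833°
wrap1 = π − 2β = 187.1666°
wrap2 = π + 2β = 172.8334°

wrap2=172.83_deg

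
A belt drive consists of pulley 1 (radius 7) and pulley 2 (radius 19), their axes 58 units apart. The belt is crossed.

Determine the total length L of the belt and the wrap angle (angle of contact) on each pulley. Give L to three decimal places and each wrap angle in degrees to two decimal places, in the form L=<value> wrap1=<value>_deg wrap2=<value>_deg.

crossed belt: β = asin((r1+r2)/C) = asin(26/58) = 26.6331°
wrap1 = wrap2 = π + 2β = 233.2662°
tangent length = C·cosβ = 51.8459
L = (r1+r2)·wrap + 2·C·cosβ = 26·4.0713 + 2·51.8459 = 209.5447

L=209.545 wrap1=233.27_deg wrap2=233.27_deg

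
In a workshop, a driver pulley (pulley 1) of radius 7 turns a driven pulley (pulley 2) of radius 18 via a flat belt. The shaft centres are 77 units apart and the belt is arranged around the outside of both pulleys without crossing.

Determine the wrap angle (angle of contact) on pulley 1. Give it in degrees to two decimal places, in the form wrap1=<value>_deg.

open belt: β = asin((r2−r1)/C) = asin(11/77) = 8.2132°
wrap1 = π − 2β = 163.5736°
wrap2 = π + 2β = 196.4264°

wrap1=163.57_deg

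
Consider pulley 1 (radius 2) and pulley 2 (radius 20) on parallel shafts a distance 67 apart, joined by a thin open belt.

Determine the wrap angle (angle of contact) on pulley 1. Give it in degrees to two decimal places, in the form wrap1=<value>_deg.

wrap1=148.83_deg

open belt: β = asin((r2−r1)/C) = asin(18/67) = 15.5843°
wrap1 = π − 2β = 148.8313°
wrap2 = π + 2β = 211.1687°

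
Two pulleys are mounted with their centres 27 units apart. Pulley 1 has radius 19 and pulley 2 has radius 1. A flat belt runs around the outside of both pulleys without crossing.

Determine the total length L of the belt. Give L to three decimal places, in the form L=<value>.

open belt: β = asin((r2−r1)/C) = asin(-18/27) = -41.8103°
wrap1 = π − 2β = 263.6206°
wrap2 = π + 2β = 96.3794°
tangent length = C·cosβ = 20.1246
L = r1·wrap1 + r2·wrap2 + 2·C·cosβ = 19·4.6010 + 1·1.6821 + 2·20.1246 = 129.3513

L=129.351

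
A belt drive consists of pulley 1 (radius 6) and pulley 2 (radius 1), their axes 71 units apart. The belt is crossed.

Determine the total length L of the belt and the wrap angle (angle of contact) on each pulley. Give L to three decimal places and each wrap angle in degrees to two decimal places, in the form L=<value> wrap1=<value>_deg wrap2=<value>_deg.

crossed belt: β = asin((r1+r2)/C) = asin(7/71) = 5.6581°
wrap1 = wrap2 = π + 2β = 191.3161°
tangent length = C·cosβ = 70.6541
L = (r1+r2)·wrap + 2·C·cosβ = 7·3.3391 + 2·70.6541 = 164.6819

L=164.682 wrap1=191.32_deg wrap2=191.32_deg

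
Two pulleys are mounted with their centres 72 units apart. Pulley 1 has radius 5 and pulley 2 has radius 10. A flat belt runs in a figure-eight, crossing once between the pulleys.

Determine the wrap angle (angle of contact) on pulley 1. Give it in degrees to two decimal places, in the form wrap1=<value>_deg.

crossed belt: β = asin((r1+r2)/C) = asin(15/72) = 12.0247°
wrap1 = wrap2 = π + 2β = 204.0494°

wrap1=204.05_deg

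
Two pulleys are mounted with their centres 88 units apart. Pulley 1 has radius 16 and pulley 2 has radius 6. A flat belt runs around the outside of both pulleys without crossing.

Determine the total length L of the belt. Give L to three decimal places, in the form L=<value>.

open belt: β = asin((r2−r1)/C) = asin(-10/88) = -6.5250°
wrap1 = π − 2β = 193.0500°
wrap2 = π + 2β = 166.9500°
tangent length = C·cosβ = 87.4300
L = r1·wrap1 + r2·wrap2 + 2·C·cosβ = 16·3.3694 + 6·2.9138 + 2·87.4300 = 246.2526

L=246.253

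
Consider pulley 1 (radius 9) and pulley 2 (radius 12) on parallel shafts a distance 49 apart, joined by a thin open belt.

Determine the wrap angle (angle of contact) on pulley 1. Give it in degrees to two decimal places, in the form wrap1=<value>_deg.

open belt: β = asin((r2−r1)/C) = asin(3/49) = 3.5101°
wrap1 = π − 2β = 172.9798°
wrap2 = π + 2β = 187.0202°

wrap1=172.98_deg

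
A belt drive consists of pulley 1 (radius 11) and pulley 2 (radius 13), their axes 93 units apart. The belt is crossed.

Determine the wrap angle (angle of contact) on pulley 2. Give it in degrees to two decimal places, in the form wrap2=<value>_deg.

wrap2=209.91_deg

crossed belt: β = asin((r1+r2)/C) = asin(24/93) = 14.9552°
wrap1 = wrap2 = π + 2β = 209.9105°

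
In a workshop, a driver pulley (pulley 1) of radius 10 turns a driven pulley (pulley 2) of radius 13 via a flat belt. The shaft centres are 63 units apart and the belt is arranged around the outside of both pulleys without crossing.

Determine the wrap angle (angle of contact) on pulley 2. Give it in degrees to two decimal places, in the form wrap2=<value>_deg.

wrap2=185.46_deg

open belt: β = asin((r2−r1)/C) = asin(3/63) = 2.7294°
wrap1 = π − 2β = 174.5412°
wrap2 = π + 2β = 185.4588°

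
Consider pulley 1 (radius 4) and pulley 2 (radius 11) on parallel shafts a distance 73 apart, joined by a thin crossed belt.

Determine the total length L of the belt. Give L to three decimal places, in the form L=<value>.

crossed belt: β = asin((r1+r2)/C) = asin(15/73) = 11.8576°
wrap1 = wrap2 = π + 2β = 203.7151°
tangent length = C·cosβ = 71.4423
L = (r1+r2)·wrap + 2·C·cosβ = 15·3.5555 + 2·71.4423 = 196.2171

L=196.217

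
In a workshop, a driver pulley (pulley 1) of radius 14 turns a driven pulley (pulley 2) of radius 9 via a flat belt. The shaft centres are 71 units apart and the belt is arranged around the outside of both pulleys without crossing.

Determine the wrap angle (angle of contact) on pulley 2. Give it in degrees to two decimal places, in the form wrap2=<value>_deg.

open belt: β = asin((r2−r1)/C) = asin(-5/71) = -4.0383°
wrap1 = π − 2β = 188.0765°
wrap2 = π + 2β = 171.9235°

wrap2=171.92_deg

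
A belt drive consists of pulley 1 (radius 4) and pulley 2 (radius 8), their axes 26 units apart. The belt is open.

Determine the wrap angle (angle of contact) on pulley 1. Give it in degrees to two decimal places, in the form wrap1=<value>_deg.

open belt: β = asin((r2−r1)/C) = asin(4/26) = 8.8499°
wrap1 = π − 2β = 162.3002°
wrap2 = π + 2β = 197.6998°

wrap1=162.30_deg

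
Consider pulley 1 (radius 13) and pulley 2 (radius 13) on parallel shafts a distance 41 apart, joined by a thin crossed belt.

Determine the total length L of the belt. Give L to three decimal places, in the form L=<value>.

crossed belt: β = asin((r1+r2)/C) = asin(26/41) = 39.3567°
wrap1 = wrap2 = π + 2β = 258.7134°
tangent length = C·cosβ = 31.7017
L = (r1+r2)·wrap + 2·C·cosβ = 26·4.5154 + 2·31.7017 = 180.8039

L=180.804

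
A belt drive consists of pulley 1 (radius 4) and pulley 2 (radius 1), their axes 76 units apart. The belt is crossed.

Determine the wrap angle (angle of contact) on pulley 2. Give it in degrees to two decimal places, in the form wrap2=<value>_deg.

crossed belt: β = asin((r1+r2)/C) = asin(5/76) = 3.7722°
wrap1 = wrap2 = π + 2β = 187.5444°

wrap2=187.54_deg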